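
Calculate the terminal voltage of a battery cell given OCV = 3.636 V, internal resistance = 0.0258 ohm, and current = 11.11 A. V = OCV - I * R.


IR drop = 11.11 * 0.0258 = 0.28664 V
V = 3.636 - 0.28664 = 3.349 V

3.349 V


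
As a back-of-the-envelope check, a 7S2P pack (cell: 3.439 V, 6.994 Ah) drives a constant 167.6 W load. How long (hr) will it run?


Step 1: E_pack = Ns * V_cell * Np * C_cell = 7 * 3.439 * 2 * 6.994 = 336.73 Wh
Step 2: t = E_pack / P = 336.73 / 167.6 = 2.009 hr

2.009 hr


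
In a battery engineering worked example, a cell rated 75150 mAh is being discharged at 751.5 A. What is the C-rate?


Convert: capacity = 75150 mAh = 75.15 Ah
C_rate = I / capacity = 751.5 / 75.15 = 10C

10C


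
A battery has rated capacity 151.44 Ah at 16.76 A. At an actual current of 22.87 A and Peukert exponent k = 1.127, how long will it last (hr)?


t_rated = C / I_rated = 151.44 / 16.76 = 9.0358 hr
(I_rated/I)^k = (0.73284)^1.127 = 0.70447
t = t_rated * (I_rated/I)^k = 9.0358 * 0.70447 = 6.365 hr

6.365 hr


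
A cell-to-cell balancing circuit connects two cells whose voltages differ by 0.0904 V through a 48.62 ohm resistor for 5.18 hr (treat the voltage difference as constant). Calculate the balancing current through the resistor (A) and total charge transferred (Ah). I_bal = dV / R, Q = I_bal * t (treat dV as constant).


First, Ohm's law: I_bal = 0.0904 V / 48.62 ohm = 0.0018593 A
Then Q = I * t = 0.0018593 A * 5.18 hr = 0.009631 Ah

I=0.0018593 A, Q=0.009631 Ah


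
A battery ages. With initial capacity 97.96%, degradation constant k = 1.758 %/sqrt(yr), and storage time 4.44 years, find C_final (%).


sqrt(t) = sqrt(4.44) = 2.1071
C_final = 97.96 - 1.758 * 2.1071 = 94.26%

94.26%


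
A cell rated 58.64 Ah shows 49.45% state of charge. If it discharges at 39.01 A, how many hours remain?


Step 1: remaining = SOC/100 * C_total = 49.45/100 * 58.64 = 28.997 Ah
Step 2: t = remaining / I = 28.997 / 39.01 = 0.7433 hr

0.7433 hr


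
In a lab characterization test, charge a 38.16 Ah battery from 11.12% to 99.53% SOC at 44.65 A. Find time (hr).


delta_Ah = 38.16 * (99.53 - 11.12) / 100 = 33.737 Ah
t = delta_Ah / I = 33.737 / 44.65 = 0.7556 hr

0.7556 hr


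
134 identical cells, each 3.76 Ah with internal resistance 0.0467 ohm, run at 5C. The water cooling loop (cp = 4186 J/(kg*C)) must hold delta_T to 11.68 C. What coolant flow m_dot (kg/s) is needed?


Step 1: I = 5 * 3.76 = 18.8 A
Step 2: Q_cell = I^2 * R = 18.8^2 * 0.0467 = 16.506 W
Step 3: Q_total = 134 * 16.506 = 2211.8 W
Step 4: m_dot = Q_total / (cp * dT) = 2211.8 / (4186 * 11.68) = 0.04524 kg/s

0.04524 kg/s


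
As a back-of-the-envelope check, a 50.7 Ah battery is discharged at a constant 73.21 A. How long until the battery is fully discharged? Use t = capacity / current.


t = capacity / current = 50.7 / 73.21 = 0.6925 hr

0.6925 hr


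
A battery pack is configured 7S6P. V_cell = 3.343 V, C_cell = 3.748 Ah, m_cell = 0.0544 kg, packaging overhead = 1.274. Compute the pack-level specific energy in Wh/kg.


Step 1: V_pack = 7 * 3.343 = 23.401 V
Step 2: C_pack = 6 * 3.748 = 22.488 Ah
Step 3: E_pack = V_pack * C_pack = 23.401 * 22.488 = 526.24 Wh
Step 4: m_pack = 7 * 6 * 0.0544 * 1.274 = 2.9108 kg
Step 5: ED = E_pack / m_pack = 526.24 / 2.9108 = 180.8 Wh/kg

180.8 Wh/kg


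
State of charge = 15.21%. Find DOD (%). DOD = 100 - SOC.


Complement of SOC: DOD = 100% - 15.21% = 84.79%

84.79%


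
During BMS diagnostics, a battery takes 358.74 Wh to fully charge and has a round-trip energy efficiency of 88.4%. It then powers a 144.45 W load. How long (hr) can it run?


Step 1: E_discharge = eta/100 * E_charge = 88.4/100 * 358.74 = 317.13 Wh
Step 2: t = E_discharge / P = 317.13 / 144.45 = 2.195 hr

2.195 hr


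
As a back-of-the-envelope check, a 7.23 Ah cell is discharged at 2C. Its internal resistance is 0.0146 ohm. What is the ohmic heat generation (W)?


Step 1: I = C_rate * capacity = 2 * 7.23 = 14.46 A
Step 2: Q = I^2 * R = 14.46^2 * 0.0146 = 209.09 * 0.0146 = 3.053 W

3.053 W


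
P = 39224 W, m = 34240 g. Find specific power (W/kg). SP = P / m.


Convert: m = 34240 g = 34.24 kg
Specific power = 39224 W / 34.24 kg = 1146 W/kg

1146 W/kg


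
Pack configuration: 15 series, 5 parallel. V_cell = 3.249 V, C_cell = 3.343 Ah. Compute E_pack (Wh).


V_pack = 15 * 3.249 = 48.735 V
C_pack = 5 * 3.343 = 16.715 Ah
E = V_pack * C_pack = 48.735 * 16.715 = 814.6 Wh

814.6 Wh


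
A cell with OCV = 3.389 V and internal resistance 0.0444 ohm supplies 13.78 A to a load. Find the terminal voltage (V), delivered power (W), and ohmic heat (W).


Step 1: V_terminal = OCV - I*R = 3.389 - 13.78 * 0.0444 = 2.7772 V
Step 2: P_out = V_terminal * I = 2.7772 * 13.78 = 38.27 W
Step 3: Q = I^2 * R = 13.78^2 * 0.0444 = 8.431 W

V=2.7772 V, P=38.27 W, Q=8.431 W


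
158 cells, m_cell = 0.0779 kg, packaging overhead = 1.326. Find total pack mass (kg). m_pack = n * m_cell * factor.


m_pack = n * m_cell * overhead = 158 * 0.0779 * 1.326 = 16.32 kg

16.32 kg


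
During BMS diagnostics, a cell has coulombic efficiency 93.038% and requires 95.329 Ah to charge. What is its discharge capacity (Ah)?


Q_dis = eta/100 * Q_chg = 93.038/100 * 95.329 = 88.69 Ah

88.69 Ah


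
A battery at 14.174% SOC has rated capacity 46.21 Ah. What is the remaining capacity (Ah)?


remaining = SOC / 100 * total = 14.174 / 100 * 46.21 = 6.550 Ah

6.550 Ah


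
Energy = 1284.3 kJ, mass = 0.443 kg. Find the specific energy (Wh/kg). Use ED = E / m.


Convert: E = 1284.3 kJ = 356.75 Wh
ED = E / m = 356.75 / 0.443 = 805.3 Wh/kg

805.3 Wh/kg


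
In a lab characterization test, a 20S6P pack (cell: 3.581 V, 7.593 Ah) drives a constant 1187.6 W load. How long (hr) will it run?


Step 1: E_pack = Ns * V_cell * Np * C_cell = 20 * 3.581 * 6 * 7.593 = 3262.9 Wh
Step 2: t = E_pack / P = 3262.9 / 1187.6 = 2.747 hr

2.747 hr


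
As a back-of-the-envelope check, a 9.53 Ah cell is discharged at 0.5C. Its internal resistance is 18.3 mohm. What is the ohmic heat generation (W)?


Convert: R = 18.3 mohm = 0.0183 ohm
Step 1: I = C_rate * capacity = 0.5 * 9.53 = 4.765 A
Step 2: Q = I^2 * R = 4.765^2 * 0.0183 = 22.705 * 0.0183 = 0.4155 W

0.4155 W


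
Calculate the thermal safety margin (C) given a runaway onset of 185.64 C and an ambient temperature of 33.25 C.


margin = T_onset - T_ambient = 185.64 - 33.25 = 152.39 C

152.39 C


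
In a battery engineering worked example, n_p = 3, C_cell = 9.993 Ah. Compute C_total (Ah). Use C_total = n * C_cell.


C_total = 3 * 9.993 = 29.979 Ah

29.979 Ah


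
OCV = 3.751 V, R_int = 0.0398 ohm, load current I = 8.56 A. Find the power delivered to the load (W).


Step 1: V_terminal = OCV - I*R = 3.751 - 8.56 * 0.0398 = 3.4103 V
Step 2: P_out = V_terminal * I = 3.4103 * 8.56 = 29.19 W

29.19 W


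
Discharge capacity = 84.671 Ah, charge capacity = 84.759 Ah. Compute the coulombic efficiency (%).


Coulombic efficiency = 84.671/84.759 * 100% = 99.90%

99.90%


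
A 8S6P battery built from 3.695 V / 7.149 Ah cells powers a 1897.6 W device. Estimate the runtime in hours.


Step 1: E_pack = Ns * V_cell * Np * C_cell = 8 * 3.695 * 6 * 7.149 = 1267.9 Wh
Step 2: t = E_pack / P = 1267.9 / 1897.6 = 0.6682 hr

0.6682 hr


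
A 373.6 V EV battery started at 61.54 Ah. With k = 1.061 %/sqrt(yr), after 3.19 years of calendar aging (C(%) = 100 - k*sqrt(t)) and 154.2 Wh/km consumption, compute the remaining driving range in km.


Step 1: capacity retention = 100 - 1.061 * sqrt(3.19) = 100 - 1.061 * 1.7861 = 98.105%
Step 2: C_now = 61.54 * 98.105/100 = 60.374 Ah
Step 3: E_pack = V * C_now = 373.6 * 60.374 = 22556 Wh
Step 4: range = E_pack / consumption = 22556 / 154.2 = 146.3 km

146.3 km


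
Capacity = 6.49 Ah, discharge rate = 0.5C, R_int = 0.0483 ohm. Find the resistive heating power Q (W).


Step 1: I = C_rate * capacity = 0.5 * 6.49 = 3.245 A
Step 2: Q = I^2 * R = 3.245^2 * 0.0483 = 10.53 * 0.0483 = 0.5086 W

0.5086 W


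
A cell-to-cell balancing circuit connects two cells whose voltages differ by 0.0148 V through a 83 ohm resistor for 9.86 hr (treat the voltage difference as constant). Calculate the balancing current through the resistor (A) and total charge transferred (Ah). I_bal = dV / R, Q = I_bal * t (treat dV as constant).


I_bal = dV / R = 0.0148 / 83 = 1.7831e-04 A
Q = I_bal * t = 1.7831e-04 * 9.86 = 0.001758 Ah

I=1.7831e-04 A, Q=0.001758 Ah


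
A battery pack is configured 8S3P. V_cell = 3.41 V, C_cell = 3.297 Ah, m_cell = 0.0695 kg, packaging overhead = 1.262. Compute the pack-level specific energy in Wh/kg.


Step 1: V_pack = 8 * 3.41 = 27.28 V
Step 2: C_pack = 3 * 3.297 = 9.891 Ah
Step 3: E_pack = V_pack * C_pack = 27.28 * 9.891 = 269.83 Wh
Step 4: m_pack = 8 * 3 * 0.0695 * 1.262 = 2.105 kg
Step 5: ED = E_pack / m_pack = 269.83 / 2.105 = 128.2 Wh/kg

128.2 Wh/kg


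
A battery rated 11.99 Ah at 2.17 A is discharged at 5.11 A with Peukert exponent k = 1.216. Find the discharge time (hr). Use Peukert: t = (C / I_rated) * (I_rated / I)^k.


Step 1: t_rated = C / I_rated = 11.99 / 2.17 = 5.5253 hr
Step 2: ratio = 2.17 / 5.11 = 0.42466
Step 3: ratio^k = 0.42466^1.216 = 0.35294
Step 4: t = t_rated * ratio^k = 5.5253 * 0.35294 = 1.950 hr

1.950 hr


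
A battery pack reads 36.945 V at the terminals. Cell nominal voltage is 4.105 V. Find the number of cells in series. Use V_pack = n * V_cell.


n = V_pack / V_cell = 36.945 / 4.105 = 9

9


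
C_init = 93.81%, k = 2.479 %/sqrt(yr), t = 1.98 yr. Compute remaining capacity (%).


sqrt(t) = sqrt(1.98) = 1.4071
C_final = 93.81 - 2.479 * 1.4071 = 90.32%

90.32%


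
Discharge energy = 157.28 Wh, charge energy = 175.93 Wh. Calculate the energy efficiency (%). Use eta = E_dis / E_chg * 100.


eta_e = E_dis / E_chg * 100 = 157.28 / 175.93 * 100 = 89.40%

89.40%


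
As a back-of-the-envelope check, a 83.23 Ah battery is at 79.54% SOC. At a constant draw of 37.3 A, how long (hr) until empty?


Step 1: remaining = SOC/100 * C_total = 79.54/100 * 83.23 = 66.201 Ah
Step 2: t = remaining / I = 66.201 / 37.3 = 1.775 hr

1.775 hr


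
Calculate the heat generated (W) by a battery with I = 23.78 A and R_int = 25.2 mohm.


Convert: R = 25.2 mohm = 0.0252 ohm
Q = I^2 * R = 23.78^2 * 0.0252 = 14.25 W

14.25 W


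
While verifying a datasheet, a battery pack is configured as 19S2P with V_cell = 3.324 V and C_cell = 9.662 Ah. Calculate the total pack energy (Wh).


V_pack = 19 * 3.324 = 63.156 V
C_pack = 2 * 9.662 = 19.324 Ah
E = V_pack * C_pack = 63.156 * 19.324 = 1220 Wh

1220 Wh


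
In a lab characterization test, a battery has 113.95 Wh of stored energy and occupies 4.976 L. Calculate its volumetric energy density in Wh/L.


ED = E / V = 113.95 / 4.976 = 22.90 Wh/L

22.90 Wh/L


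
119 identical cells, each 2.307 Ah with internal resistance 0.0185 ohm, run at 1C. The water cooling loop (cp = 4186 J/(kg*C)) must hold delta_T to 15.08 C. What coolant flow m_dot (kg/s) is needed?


Step 1: I = 1 * 2.307 = 2.307 A
Step 2: Q_cell = I^2 * R = 2.307^2 * 0.0185 = 0.098462 W
Step 3: Q_total = 119 * 0.098462 = 11.717 W
Step 4: m_dot = Q_total / (cp * dT) = 11.717 / (4186 * 15.08) = 1.856e-04 kg/s

1.856e-04 kg/s


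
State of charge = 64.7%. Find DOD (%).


DOD = 100 - SOC = 100 - 64.7 = 35.3%

35.3%


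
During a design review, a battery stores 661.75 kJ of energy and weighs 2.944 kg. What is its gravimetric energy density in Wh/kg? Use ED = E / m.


Convert: E = 661.75 kJ = 183.82 Wh
ED = E / m = 183.82 / 2.944 = 62.44 Wh/kg

62.44 Wh/kg


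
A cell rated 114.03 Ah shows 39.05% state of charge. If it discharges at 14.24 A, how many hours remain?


Step 1: remaining = SOC/100 * C_total = 39.05/100 * 114.03 = 44.529 Ah
Step 2: t = remaining / I = 44.529 / 14.24 = 3.127 hr

3.127 hr


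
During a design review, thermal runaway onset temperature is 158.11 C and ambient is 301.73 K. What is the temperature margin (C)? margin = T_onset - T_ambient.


Convert: T_ambient = 301.73 K = 28.58 C
margin = 158.11 - 28.58 = 129.53 C

129.53 C


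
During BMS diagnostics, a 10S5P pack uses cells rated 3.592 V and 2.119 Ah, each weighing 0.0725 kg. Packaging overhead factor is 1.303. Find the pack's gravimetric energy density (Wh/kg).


Step 1: V_pack = 10 * 3.592 = 35.92 V
Step 2: C_pack = 5 * 2.119 = 10.595 Ah
Step 3: E_pack = V_pack * C_pack = 35.92 * 10.595 = 380.57 Wh
Step 4: m_pack = 10 * 5 * 0.0725 * 1.303 = 4.7234 kg
Step 5: ED = E_pack / m_pack = 380.57 / 4.7234 = 80.57 Wh/kg

80.57 Wh/kg


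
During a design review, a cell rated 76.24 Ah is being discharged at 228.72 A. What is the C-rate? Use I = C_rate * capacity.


Rearranging: C_rate = 228.72 / 76.24 = 3C

3C


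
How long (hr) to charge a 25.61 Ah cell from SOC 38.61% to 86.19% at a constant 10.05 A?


Step 1: dSOC = 86.19% - 38.61% = 47.58%
Step 2: delta_Ah = 25.61 * 47.58 / 100 = 12.185 Ah
Step 3: t = 12.185 / 10.05 = 1.212 hr

1.212 hr


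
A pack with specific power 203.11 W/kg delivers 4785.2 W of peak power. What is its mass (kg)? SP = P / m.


m = P / SP = 4785.2 / 203.11 = 23.56 kg

23.56 kg


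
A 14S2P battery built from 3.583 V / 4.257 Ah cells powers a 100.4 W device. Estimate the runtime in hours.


Step 1: E_pack = Ns * V_cell * Np * C_cell = 14 * 3.583 * 2 * 4.257 = 427.08 Wh
Step 2: t = E_pack / P = 427.08 / 100.4 = 4.254 hr

4.254 hr


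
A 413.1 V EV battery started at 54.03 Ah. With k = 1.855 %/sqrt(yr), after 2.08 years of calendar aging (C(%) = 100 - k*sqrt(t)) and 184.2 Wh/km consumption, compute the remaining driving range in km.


Step 1: capacity retention = 100 - 1.855 * sqrt(2.08) = 100 - 1.855 * 1.4422 = 97.325%
Step 2: C_now = 54.03 * 97.325/100 = 52.585 Ah
Step 3: E_pack = V * C_now = 413.1 * 52.585 = 21723 Wh
Step 4: range = E_pack / consumption = 21723 / 184.2 = 117.9 km

117.9 km


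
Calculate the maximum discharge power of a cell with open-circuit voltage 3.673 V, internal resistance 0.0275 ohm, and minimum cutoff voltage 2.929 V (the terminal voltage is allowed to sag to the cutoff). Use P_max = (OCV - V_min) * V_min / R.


dV = OCV - V_min = 0.744 V (so I_max = dV / R)
P_max = dV * V_min / R = 0.744 * 2.929 / 0.0275 = 79.24 W

79.24 W


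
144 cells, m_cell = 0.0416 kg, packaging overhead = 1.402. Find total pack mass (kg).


m_pack = n * m_cell * overhead = 144 * 0.0416 * 1.402 = 8.399 kg

8.399 kg


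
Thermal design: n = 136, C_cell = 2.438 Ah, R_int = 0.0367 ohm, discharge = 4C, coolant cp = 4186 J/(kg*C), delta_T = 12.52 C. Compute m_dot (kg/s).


Step 1: I = 4 * 2.438 = 9.752 A
Step 2: Q_cell = I^2 * R = 9.752^2 * 0.0367 = 3.4902 W
Step 3: Q_total = 136 * 3.4902 = 474.67 W
Step 4: m_dot = Q_total / (cp * dT) = 474.67 / (4186 * 12.52) = 0.009057 kg/s

0.009057 kg/s


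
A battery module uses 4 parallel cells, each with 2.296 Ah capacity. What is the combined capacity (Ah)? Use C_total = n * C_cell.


C_total = 4 * 2.296 = 9.184 Ah

9.184 Ah


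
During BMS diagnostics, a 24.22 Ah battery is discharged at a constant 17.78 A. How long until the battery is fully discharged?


t = capacity / current = 24.22 / 17.78 = 1.362 hr

1.362 hr


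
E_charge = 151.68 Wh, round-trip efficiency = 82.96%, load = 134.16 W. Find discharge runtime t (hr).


Step 1: E_discharge = eta/100 * E_charge = 82.96/100 * 151.68 = 125.83 Wh
Step 2: t = E_discharge / P = 125.83 / 134.16 = 0.9379 hr

0.9379 hr


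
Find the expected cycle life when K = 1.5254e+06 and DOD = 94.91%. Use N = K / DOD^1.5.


Step 1: DOD^1.5 = 94.91^1.5 = 924.63
Step 2: N = 1.5254e+06 / 924.63 = 1650 cycles

1650 cycles


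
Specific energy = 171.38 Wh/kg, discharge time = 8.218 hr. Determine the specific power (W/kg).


Specific power = 171.38 Wh/kg / 8.218 hr = 20.85 W/kg

20.85 W/kg


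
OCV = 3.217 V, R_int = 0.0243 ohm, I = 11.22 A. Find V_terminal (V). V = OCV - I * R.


IR drop = 11.22 * 0.0243 = 0.27265 V
V = 3.217 - 0.27265 = 2.944 V

2.944 V


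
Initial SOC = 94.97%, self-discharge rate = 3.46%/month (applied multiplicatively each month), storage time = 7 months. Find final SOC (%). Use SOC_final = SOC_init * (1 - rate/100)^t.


decay = (1 - 3.46/100)^7 = 0.78154
SOC_final = 94.97 * 0.78154 = 74.22%

74.22%


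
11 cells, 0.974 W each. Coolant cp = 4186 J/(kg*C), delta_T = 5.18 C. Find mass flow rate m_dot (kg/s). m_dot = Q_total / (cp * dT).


Step 1: Total heat Q = 11 * 0.974 W = 10.714 W
Step 2: denom = cp * dT = 4186 * 5.18 = 21683
Step 3: m_dot = 10.714 / 21683 = 4.941e-04 kg/s

4.941e-04 kg/s


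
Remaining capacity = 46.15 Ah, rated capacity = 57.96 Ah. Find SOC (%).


SOC = (remaining / total) * 100 = (46.15 / 57.96) * 100 = 79.62%

79.62%


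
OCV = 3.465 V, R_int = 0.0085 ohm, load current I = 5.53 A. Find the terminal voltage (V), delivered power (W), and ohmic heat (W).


Step 1: V_terminal = OCV - I*R = 3.465 - 5.53 * 0.0085 = 3.418 V
Step 2: P_out = V_terminal * I = 3.418 * 5.53 = 18.90 W
Step 3: Q = I^2 * R = 5.53^2 * 0.0085 = 0.2599 W

V=3.418 V, P=18.90 W, Q=0.2599 W


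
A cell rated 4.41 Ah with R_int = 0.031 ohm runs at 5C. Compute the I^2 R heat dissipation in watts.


Step 1: I = C_rate * capacity = 5 * 4.41 = 22.05 A
Step 2: Q = I^2 * R = 22.05^2 * 0.031 = 486.2 * 0.031 = 15.07 W

15.07 W


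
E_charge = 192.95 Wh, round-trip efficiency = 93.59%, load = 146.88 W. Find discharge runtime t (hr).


Step 1: E_discharge = eta/100 * E_charge = 93.59/100 * 192.95 = 180.58 Wh
Step 2: t = E_discharge / P = 180.58 / 146.88 = 1.229 hr

1.229 hr


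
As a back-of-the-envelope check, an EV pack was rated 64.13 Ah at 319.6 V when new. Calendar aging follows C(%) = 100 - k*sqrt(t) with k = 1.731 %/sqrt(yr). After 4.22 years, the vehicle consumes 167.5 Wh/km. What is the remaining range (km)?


Step 1: capacity retention = 100 - 1.731 * sqrt(4.22) = 100 - 1.731 * 2.0543 = 96.444%
Step 2: C_now = 64.13 * 96.444/100 = 61.85 Ah
Step 3: E_pack = V * C_now = 319.6 * 61.85 = 19767 Wh
Step 4: range = E_pack / consumption = 19767 / 167.5 = 118.0 km

118.0 km


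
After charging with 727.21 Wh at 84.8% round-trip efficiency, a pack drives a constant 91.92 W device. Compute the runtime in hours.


Step 1: E_discharge = eta/100 * E_charge = 84.8/100 * 727.21 = 616.67 Wh
Step 2: t = E_discharge / P = 616.67 / 91.92 = 6.709 hr

6.709 hr


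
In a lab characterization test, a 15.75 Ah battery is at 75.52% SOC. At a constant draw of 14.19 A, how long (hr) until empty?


Step 1: remaining = SOC/100 * C_total = 75.52/100 * 15.75 = 11.894 Ah
Step 2: t = remaining / I = 11.894 / 14.19 = 0.8382 hr

0.8382 hr


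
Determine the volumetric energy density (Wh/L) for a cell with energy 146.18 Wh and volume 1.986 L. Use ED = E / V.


ED = E / V = 146.18 / 1.986 = 73.61 Wh/L

73.61 Wh/L


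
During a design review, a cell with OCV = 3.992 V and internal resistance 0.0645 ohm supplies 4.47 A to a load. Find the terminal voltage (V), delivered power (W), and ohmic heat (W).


Step 1: V_terminal = OCV - I*R = 3.992 - 4.47 * 0.0645 = 3.7037 V
Step 2: P_out = V_terminal * I = 3.7037 * 4.47 = 16.56 W
Step 3: Q = I^2 * R = 4.47^2 * 0.0645 = 1.289 W

V=3.7037 V, P=16.56 W, Q=1.289 W


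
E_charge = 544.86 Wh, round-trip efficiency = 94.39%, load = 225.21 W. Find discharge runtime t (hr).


Step 1: E_discharge = eta/100 * E_charge = 94.39/100 * 544.86 = 514.29 Wh
Step 2: t = E_discharge / P = 514.29 / 225.21 = 2.284 hr

2.284 hr


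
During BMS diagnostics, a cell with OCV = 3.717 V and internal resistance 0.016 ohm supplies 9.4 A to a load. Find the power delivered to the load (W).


Step 1: V_terminal = OCV - I*R = 3.717 - 9.4 * 0.016 = 3.5666 V
Step 2: P_out = V_terminal * I = 3.5666 * 9.4 = 33.53 W

33.53 W


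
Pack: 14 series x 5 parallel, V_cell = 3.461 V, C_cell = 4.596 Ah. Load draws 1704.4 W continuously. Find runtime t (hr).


Step 1: E_pack = Ns * V_cell * Np * C_cell = 14 * 3.461 * 5 * 4.596 = 1113.5 Wh
Step 2: t = E_pack / P = 1113.5 / 1704.4 = 0.6533 hr

0.6533 hr


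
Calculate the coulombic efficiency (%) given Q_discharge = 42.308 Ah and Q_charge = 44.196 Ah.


eta_c = Q_dis / Q_chg * 100 = 42.308 / 44.196 * 100 = 95.73%

95.73%


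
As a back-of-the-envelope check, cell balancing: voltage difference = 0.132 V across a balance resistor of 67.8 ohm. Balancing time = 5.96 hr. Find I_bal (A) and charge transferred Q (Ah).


I_bal = dV / R = 0.132 / 67.8 = 0.0019469 A
Q = I_bal * t = 0.0019469 * 5.96 = 0.01160 Ah

I=0.0019469 A, Q=0.01160 Ah


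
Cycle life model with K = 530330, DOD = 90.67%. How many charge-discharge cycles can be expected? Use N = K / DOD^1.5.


Step 1: DOD^1.5 = 90.67^1.5 = 863.37
Step 2: N = 530330 / 863.37 = 614.3 cycles

614.3 cycles


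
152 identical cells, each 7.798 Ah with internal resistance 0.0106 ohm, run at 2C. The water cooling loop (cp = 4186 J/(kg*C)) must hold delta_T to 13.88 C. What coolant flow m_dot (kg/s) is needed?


Step 1: I = 2 * 7.798 = 15.596 A
Step 2: Q_cell = I^2 * R = 15.596^2 * 0.0106 = 2.5783 W
Step 3: Q_total = 152 * 2.5783 = 391.9 W
Step 4: m_dot = Q_total / (cp * dT) = 391.9 / (4186 * 13.88) = 0.006745 kg/s

0.006745 kg/s


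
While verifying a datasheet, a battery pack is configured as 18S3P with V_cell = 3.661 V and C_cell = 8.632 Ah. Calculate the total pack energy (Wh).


E = Ns * Vcell * Np * Ccell = 18 * 3.661 * 3 * 8.632 = 1706 Wh

1706 Wh


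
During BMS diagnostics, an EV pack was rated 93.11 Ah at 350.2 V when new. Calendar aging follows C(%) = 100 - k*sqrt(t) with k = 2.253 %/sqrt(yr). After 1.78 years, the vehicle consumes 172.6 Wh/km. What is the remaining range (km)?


Step 1: capacity retention = 100 - 2.253 * sqrt(1.78) = 100 - 2.253 * 1.3342 = 96.994%
Step 2: C_now = 93.11 * 96.994/100 = 90.311 Ah
Step 3: E_pack = V * C_now = 350.2 * 90.311 = 31627 Wh
Step 4: range = E_pack / consumption = 31627 / 172.6 = 183.2 km

183.2 km


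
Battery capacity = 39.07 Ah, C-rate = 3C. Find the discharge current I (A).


I = C_rate * capacity = 3 * 39.07 = 117.21 A

117.21 A


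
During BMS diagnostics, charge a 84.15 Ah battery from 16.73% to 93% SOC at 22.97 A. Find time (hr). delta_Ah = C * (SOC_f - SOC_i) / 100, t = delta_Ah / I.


Step 1: dSOC = 93% - 16.73% = 76.27%
Step 2: delta_Ah = 84.15 * 76.27 / 100 = 64.181 Ah
Step 3: t = 64.181 / 22.97 = 2.794 hr

2.794 hr


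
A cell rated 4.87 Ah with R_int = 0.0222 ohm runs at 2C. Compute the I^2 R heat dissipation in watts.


Step 1: I = C_rate * capacity = 2 * 4.87 = 9.74 A
Step 2: Q = I^2 * R = 9.74^2 * 0.0222 = 94.868 * 0.0222 = 2.106 W

2.106 W


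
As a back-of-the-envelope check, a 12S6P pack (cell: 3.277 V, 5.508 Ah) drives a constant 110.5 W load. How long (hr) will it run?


Step 1: E_pack = Ns * V_cell * Np * C_cell = 12 * 3.277 * 6 * 5.508 = 1299.6 Wh
Step 2: t = E_pack / P = 1299.6 / 110.5 = 11.76 hr

11.76 hr


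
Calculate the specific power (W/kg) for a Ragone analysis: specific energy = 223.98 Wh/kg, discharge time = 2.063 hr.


P_specific = E / t = 223.98 / 2.063 = 108.6 W/kg

108.6 W/kg


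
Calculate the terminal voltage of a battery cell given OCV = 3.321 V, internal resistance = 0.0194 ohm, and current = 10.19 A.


IR drop = 10.19 * 0.0194 = 0.19769 V
V = 3.321 - 0.19769 = 3.123 V

3.123 V


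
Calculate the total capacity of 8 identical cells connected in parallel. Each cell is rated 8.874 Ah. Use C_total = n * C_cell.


C_total = 8 * 8.874 = 70.992 Ah

70.992 Ah


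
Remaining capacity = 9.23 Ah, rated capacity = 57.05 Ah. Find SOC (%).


SOC = (remaining / total) * 100 = (9.23 / 57.05) * 100 = 16.18%

16.18%


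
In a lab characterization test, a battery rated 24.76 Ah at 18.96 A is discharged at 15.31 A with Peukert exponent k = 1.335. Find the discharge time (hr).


t_rated = C / I_rated = 24.76 / 18.96 = 1.3059 hr
(I_rated/I)^k = (1.2384)^1.335 = 1.3304
t = t_rated * (I_rated/I)^k = 1.3059 * 1.3304 = 1.737 hr

1.737 hr


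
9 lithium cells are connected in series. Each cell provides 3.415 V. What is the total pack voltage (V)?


With 9 cells in series at 3.415 V each, V_pack = 30.735 V

30.735 V


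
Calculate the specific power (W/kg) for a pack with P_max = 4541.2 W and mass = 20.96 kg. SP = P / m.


Specific power = 4541.2 W / 20.96 kg = 216.7 W/kg

216.7 W/kg


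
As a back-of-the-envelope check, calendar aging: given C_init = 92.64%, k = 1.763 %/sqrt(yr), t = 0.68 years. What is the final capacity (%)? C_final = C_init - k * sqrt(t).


sqrt(t) = sqrt(0.68) = 0.82462
C_final = 92.64 - 1.763 * 0.82462 = 91.19%

91.19%


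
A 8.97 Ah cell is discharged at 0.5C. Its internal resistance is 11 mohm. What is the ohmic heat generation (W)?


Convert: R = 11 mohm = 0.011 ohm
Step 1: I = C_rate * capacity = 0.5 * 8.97 = 4.485 A
Step 2: Q = I^2 * R = 4.485^2 * 0.011 = 20.115 * 0.011 = 0.2213 W

0.2213 W


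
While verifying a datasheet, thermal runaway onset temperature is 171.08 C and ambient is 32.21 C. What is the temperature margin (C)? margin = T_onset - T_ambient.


Safety margin = 171.08 C - 32.21 C = 138.87 C

138.87 C


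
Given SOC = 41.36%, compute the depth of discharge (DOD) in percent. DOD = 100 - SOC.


Complement of SOC: DOD = 100% - 41.36% = 58.64%

58.64%


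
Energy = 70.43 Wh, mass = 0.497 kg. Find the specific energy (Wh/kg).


Specific energy = 70.43 Wh / 0.497 kg = 141.7 Wh/kg

141.7 Wh/kg


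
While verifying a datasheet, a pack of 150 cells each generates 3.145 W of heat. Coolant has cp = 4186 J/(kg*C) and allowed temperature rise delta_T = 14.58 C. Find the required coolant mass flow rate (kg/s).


Q_total = 150 * 3.145 = 471.75 W
m_dot = Q_total / (cp * dT) = 471.75 / (4186 * 14.58) = 0.007730 kg/s

0.007730 kg/s


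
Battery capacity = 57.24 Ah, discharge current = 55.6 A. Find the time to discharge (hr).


t = capacity / current = 57.24 / 55.6 = 1.029 hr

1.029 hr


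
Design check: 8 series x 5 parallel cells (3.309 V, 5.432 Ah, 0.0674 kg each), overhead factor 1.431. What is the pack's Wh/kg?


Step 1: V_pack = 8 * 3.309 = 26.472 V
Step 2: C_pack = 5 * 5.432 = 27.16 Ah
Step 3: E_pack = V_pack * C_pack = 26.472 * 27.16 = 718.98 Wh
Step 4: m_pack = 8 * 5 * 0.0674 * 1.431 = 3.858 kg
Step 5: ED = E_pack / m_pack = 718.98 / 3.858 = 186.4 Wh/kg

186.4 Wh/kg


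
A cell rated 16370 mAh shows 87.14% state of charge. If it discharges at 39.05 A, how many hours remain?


Convert: C_total = 16370 mAh = 16.37 Ah
Step 1: remaining = SOC/100 * C_total = 87.14/100 * 16.37 = 14.265 Ah
Step 2: t = remaining / I = 14.265 / 39.05 = 0.3653 hr

0.3653 hr


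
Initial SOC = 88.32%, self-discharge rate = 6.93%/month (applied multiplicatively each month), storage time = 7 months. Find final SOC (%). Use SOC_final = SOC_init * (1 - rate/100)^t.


Monthly retention factor = 1 - 6.93/100 = 0.9307
Over 7 months: factor^7 = 0.60488
SOC_final = 88.32 * 0.60488 = 53.42%

53.42%


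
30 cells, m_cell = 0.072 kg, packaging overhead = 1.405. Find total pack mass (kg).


m_pack = n * m_cell * overhead = 30 * 0.072 * 1.405 = 3.035 kg

3.035 kg


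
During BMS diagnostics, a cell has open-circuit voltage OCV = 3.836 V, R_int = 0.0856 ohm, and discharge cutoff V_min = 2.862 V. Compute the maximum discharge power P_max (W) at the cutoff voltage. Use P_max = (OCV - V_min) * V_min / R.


P_max = (OCV - V_min) * V_min / R = (3.836 - 2.862) * 2.862 / 0.0856 = 0.974 * 2.862 / 0.0856 = 32.57 W

32.57 W


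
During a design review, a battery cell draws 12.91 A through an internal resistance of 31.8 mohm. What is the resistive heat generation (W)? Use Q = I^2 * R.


Convert: R = 31.8 mohm = 0.0318 ohm
Q = I^2 * R = 12.91^2 * 0.0318 = 5.300 W

5.300 W


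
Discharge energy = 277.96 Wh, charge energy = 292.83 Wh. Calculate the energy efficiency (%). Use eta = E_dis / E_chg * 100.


eta_e = E_dis / E_chg * 100 = 277.96 / 292.83 * 100 = 94.92%

94.92%


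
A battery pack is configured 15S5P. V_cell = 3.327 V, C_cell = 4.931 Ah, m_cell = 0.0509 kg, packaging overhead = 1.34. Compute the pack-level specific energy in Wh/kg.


Step 1: V_pack = 15 * 3.327 = 49.905 V
Step 2: C_pack = 5 * 4.931 = 24.655 Ah
Step 3: E_pack = V_pack * C_pack = 49.905 * 24.655 = 1230.4 Wh
Step 4: m_pack = 15 * 5 * 0.0509 * 1.34 = 5.1155 kg
Step 5: ED = E_pack / m_pack = 1230.4 / 5.1155 = 240.5 Wh/kg

240.5 Wh/kg


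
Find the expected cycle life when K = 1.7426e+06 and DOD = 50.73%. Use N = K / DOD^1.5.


DOD^1.5 = 361.32
N = K / DOD^1.5 = 1.7426e+06 / 361.32 = 4823

4823 cycles


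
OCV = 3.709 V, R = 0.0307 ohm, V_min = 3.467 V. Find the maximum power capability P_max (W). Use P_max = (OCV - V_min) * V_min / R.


P_max = (OCV - V_min) * V_min / R = (3.709 - 3.467) * 3.467 / 0.0307 = 0.242 * 3.467 / 0.0307 = 27.33 W

27.33 W


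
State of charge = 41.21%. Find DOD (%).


Complement of SOC: DOD = 100% - 41.21% = 58.79%

58.79%


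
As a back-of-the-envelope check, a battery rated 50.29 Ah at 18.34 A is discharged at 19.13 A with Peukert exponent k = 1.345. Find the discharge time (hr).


Step 1: t_rated = C / I_rated = 50.29 / 18.34 = 2.7421 hr
Step 2: ratio = 18.34 / 19.13 = 0.9587
Step 3: ratio^k = 0.9587^1.345 = 0.94485
Step 4: t = t_rated * ratio^k = 2.7421 * 0.94485 = 2.591 hr

2.591 hr


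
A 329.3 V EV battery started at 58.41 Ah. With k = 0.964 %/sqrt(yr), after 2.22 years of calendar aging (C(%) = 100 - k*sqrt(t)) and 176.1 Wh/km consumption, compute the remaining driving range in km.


Step 1: capacity retention = 100 - 0.964 * sqrt(2.22) = 100 - 0.964 * 1.49 = 98.564%
Step 2: C_now = 58.41 * 98.564/100 = 57.571 Ah
Step 3: E_pack = V * C_now = 329.3 * 57.571 = 18958 Wh
Step 4: range = E_pack / consumption = 18958 / 176.1 = 107.7 km

107.7 km


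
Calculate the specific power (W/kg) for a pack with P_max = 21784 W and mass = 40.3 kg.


SP = P / m = 21784 / 40.3 = 540.5 W/kg

540.5 W/kg


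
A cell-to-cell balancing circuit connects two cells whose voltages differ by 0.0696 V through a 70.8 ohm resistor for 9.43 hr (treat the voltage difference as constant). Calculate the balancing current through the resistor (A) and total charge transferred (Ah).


First, Ohm's law: I_bal = 0.0696 V / 70.8 ohm = 9.8305e-04 A
Then Q = I * t = 9.8305e-04 A * 9.43 hr = 0.009270 Ah

I=9.8305e-04 A, Q=0.009270 Ah


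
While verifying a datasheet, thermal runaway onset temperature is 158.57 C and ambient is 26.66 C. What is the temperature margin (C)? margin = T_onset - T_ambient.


Safety margin = 158.57 C - 26.66 C = 131.91 C

131.91 C


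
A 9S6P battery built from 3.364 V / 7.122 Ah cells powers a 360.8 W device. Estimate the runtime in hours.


Step 1: E_pack = Ns * V_cell * Np * C_cell = 9 * 3.364 * 6 * 7.122 = 1293.8 Wh
Step 2: t = E_pack / P = 1293.8 / 360.8 = 3.586 hr

3.586 hr


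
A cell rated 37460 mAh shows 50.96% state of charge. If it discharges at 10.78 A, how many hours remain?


Convert: C_total = 37460 mAh = 37.46 Ah
Step 1: remaining = SOC/100 * C_total = 50.96/100 * 37.46 = 19.09 Ah
Step 2: t = remaining / I = 19.09 / 10.78 = 1.771 hr

1.771 hr


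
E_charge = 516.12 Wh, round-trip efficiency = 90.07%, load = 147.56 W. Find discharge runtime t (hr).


Step 1: E_discharge = eta/100 * E_charge = 90.07/100 * 516.12 = 464.87 Wh
Step 2: t = E_discharge / P = 464.87 / 147.56 = 3.150 hr

3.150 hr


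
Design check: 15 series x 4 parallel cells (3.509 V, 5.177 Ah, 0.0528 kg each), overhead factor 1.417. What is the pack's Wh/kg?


Step 1: V_pack = 15 * 3.509 = 52.635 V
Step 2: C_pack = 4 * 5.177 = 20.708 Ah
Step 3: E_pack = V_pack * C_pack = 52.635 * 20.708 = 1090 Wh
Step 4: m_pack = 15 * 4 * 0.0528 * 1.417 = 4.4891 kg
Step 5: ED = E_pack / m_pack = 1090 / 4.4891 = 242.8 Wh/kg

242.8 Wh/kg


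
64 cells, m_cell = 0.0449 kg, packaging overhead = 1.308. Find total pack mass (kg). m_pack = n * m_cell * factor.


Cell mass sum = 64 * 0.0449 = 2.8736 kg
With overhead 1.308: m_pack = 2.8736 * 1.308 = 3.759 kg

3.759 kg


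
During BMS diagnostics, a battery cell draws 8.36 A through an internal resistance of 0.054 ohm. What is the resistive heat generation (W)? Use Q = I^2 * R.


I^2 = 69.89
Q = 69.89 * 0.054 = 3.774 W

3.774 W


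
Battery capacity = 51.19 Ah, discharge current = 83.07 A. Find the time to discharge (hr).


t = capacity / current = 51.19 / 83.07 = 0.6162 hr

0.6162 hr


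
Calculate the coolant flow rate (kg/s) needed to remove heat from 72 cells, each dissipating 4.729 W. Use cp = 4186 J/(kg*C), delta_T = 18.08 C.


Step 1: Total heat Q = 72 * 4.729 W = 340.49 W
Step 2: denom = cp * dT = 4186 * 18.08 = 75683
Step 3: m_dot = 340.49 / 75683 = 0.004499 kg/s

0.004499 kg/s


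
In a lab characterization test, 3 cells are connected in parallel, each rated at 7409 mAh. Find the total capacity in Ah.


Convert: C_cell = 7409 mAh = 7.409 Ah
C_total = 3 * 7.409 = 22.227 Ah

22.227 Ah


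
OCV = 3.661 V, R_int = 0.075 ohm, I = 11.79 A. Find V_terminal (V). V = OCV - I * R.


IR drop = 11.79 * 0.075 = 0.88425 V
V = 3.661 - 0.88425 = 2.777 V

2.777 V


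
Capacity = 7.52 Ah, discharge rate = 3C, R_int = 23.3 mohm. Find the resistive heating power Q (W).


Convert: R = 23.3 mohm = 0.0233 ohm
Step 1: I = C_rate * capacity = 3 * 7.52 = 22.56 A
Step 2: Q = I^2 * R = 22.56^2 * 0.0233 = 508.95 * 0.0233 = 11.86 W

11.86 W


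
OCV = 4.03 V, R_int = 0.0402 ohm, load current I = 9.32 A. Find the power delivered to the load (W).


Step 1: V_terminal = OCV - I*R = 4.03 - 9.32 * 0.0402 = 3.6553 V
Step 2: P_out = V_terminal * I = 3.6553 * 9.32 = 34.07 W

34.07 W


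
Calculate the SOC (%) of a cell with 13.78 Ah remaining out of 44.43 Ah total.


SOC = (remaining / total) * 100 = (13.78 / 44.43) * 100 = 31.02%

31.02%


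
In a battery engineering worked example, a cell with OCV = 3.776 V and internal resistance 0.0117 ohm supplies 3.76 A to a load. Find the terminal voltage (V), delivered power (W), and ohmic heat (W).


Step 1: V_terminal = OCV - I*R = 3.776 - 3.76 * 0.0117 = 3.732 V
Step 2: P_out = V_terminal * I = 3.732 * 3.76 = 14.03 W
Step 3: Q = I^2 * R = 3.76^2 * 0.0117 = 0.1654 W

V=3.732 V, P=14.03 W, Q=0.1654 W


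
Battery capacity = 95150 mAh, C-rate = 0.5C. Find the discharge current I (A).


Convert: capacity = 95150 mAh = 95.15 Ah
At 0.5C: I = 0.5 * 95.15 Ah = 47.575 A

47.575 A


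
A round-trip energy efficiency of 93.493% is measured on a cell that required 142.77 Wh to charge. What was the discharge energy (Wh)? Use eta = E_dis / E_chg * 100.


E_dis = eta/100 * E_chg = 93.493/100 * 142.77 = 133.5 Wh

133.5 Wh


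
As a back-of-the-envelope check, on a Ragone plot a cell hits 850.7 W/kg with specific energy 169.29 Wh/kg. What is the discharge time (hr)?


t = E / P = 169.29 / 850.7 = 0.1990 hr

0.1990 hr


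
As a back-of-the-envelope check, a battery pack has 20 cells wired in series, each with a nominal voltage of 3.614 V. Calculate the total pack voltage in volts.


With 20 cells in series at 3.614 V each, V_pack = 72.28 V

72.28 V


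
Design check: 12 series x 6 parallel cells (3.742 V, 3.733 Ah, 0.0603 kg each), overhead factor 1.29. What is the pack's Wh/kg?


Step 1: V_pack = 12 * 3.742 = 44.904 V
Step 2: C_pack = 6 * 3.733 = 22.398 Ah
Step 3: E_pack = V_pack * C_pack = 44.904 * 22.398 = 1005.8 Wh
Step 4: m_pack = 12 * 6 * 0.0603 * 1.29 = 5.6007 kg
Step 5: ED = E_pack / m_pack = 1005.8 / 5.6007 = 179.6 Wh/kg

179.6 Wh/kg


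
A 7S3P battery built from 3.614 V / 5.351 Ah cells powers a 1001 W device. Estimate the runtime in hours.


Step 1: E_pack = Ns * V_cell * Np * C_cell = 7 * 3.614 * 3 * 5.351 = 406.11 Wh
Step 2: t = E_pack / P = 406.11 / 1001 = 0.4057 hr

0.4057 hr


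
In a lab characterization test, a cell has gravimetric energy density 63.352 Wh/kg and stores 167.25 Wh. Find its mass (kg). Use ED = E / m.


m = E / ED = 167.25 / 63.352 = 2.640 kg

2.640 kg


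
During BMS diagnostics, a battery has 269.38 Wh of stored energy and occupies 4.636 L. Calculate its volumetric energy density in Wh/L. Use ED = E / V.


Volumetric ED = 269.38 Wh / 4.636 L = 58.11 Wh/L

58.11 Wh/L


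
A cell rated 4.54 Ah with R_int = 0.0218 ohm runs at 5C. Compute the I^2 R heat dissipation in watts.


Step 1: I = C_rate * capacity = 5 * 4.54 = 22.7 A
Step 2: Q = I^2 * R = 22.7^2 * 0.0218 = 515.29 * 0.0218 = 11.23 W

11.23 W


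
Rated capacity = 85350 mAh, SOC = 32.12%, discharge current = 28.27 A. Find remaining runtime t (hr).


Convert: C_total = 85350 mAh = 85.35 Ah
Step 1: remaining = SOC/100 * C_total = 32.12/100 * 85.35 = 27.414 Ah
Step 2: t = remaining / I = 27.414 / 28.27 = 0.9697 hr

0.9697 hr


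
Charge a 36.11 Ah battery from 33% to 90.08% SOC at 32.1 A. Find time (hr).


Step 1: dSOC = 90.08% - 33% = 57.08%
Step 2: delta_Ah = 36.11 * 57.08 / 100 = 20.612 Ah
Step 3: t = 20.612 / 32.1 = 0.6421 hr

0.6421 hr


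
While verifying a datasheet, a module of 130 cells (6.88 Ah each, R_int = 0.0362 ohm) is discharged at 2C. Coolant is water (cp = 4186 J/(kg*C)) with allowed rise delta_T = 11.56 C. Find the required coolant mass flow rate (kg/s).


Step 1: I = 2 * 6.88 = 13.76 A
Step 2: Q_cell = I^2 * R = 13.76^2 * 0.0362 = 6.854 W
Step 3: Q_total = 130 * 6.854 = 891.02 W
Step 4: m_dot = Q_total / (cp * dT) = 891.02 / (4186 * 11.56) = 0.01841 kg/s

0.01841 kg/s


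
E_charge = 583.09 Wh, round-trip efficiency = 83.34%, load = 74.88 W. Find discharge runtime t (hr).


Step 1: E_discharge = eta/100 * E_charge = 83.34/100 * 583.09 = 485.95 Wh
Step 2: t = E_discharge / P = 485.95 / 74.88 = 6.490 hr

6.490 hr


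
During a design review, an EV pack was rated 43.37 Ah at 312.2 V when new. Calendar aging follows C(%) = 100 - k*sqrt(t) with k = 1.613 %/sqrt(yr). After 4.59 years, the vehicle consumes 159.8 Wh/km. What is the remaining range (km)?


Step 1: capacity retention = 100 - 1.613 * sqrt(4.59) = 100 - 1.613 * 2.1424 = 96.544%
Step 2: C_now = 43.37 * 96.544/100 = 41.871 Ah
Step 3: E_pack = V * C_now = 312.2 * 41.871 = 13072 Wh
Step 4: range = E_pack / consumption = 13072 / 159.8 = 81.80 km

81.80 km


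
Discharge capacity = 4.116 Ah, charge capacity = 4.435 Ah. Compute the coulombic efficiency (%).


eta_c = Q_dis / Q_chg * 100 = 4.116 / 4.435 * 100 = 92.81%

92.81%


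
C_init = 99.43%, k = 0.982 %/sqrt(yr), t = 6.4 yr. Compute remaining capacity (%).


sqrt(t) = sqrt(6.4) = 2.5298
C_final = 99.43 - 0.982 * 2.5298 = 96.95%

96.95%


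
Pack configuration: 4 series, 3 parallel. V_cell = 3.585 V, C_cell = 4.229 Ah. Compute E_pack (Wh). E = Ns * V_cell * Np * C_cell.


V_pack = 4 * 3.585 = 14.34 V
C_pack = 3 * 4.229 = 12.687 Ah
E = V_pack * C_pack = 14.34 * 12.687 = 181.9 Wh

181.9 Wh


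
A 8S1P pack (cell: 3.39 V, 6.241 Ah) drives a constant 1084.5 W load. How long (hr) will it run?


Step 1: E_pack = Ns * V_cell * Np * C_cell = 8 * 3.39 * 1 * 6.241 = 169.26 Wh
Step 2: t = E_pack / P = 169.26 / 1084.5 = 0.1561 hr

0.1561 hr


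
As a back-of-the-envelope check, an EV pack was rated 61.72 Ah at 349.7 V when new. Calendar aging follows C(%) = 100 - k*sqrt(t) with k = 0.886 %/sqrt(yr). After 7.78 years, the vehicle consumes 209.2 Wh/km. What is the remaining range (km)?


Step 1: capacity retention = 100 - 0.886 * sqrt(7.78) = 100 - 0.886 * 2.7893 = 97.529%
Step 2: C_now = 61.72 * 97.529/100 = 60.195 Ah
Step 3: E_pack = V * C_now = 349.7 * 60.195 = 21050 Wh
Step 4: range = E_pack / consumption = 21050 / 209.2 = 100.6 km

100.6 km


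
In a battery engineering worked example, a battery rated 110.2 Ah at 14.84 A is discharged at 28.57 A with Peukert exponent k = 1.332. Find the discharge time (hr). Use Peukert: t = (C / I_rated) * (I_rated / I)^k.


Step 1: t_rated = C / I_rated = 110.2 / 14.84 = 7.4259 hr
Step 2: ratio = 14.84 / 28.57 = 0.51943
Step 3: ratio^k = 0.51943^1.332 = 0.41791
Step 4: t = t_rated * ratio^k = 7.4259 * 0.41791 = 3.103 hr

3.103 hr
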